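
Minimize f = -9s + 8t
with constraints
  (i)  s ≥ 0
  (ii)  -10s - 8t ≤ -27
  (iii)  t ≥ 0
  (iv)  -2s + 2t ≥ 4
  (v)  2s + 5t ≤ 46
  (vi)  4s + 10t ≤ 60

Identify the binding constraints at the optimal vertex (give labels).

(iv) and (vi)

Corner points and f = -9s + 8t:
  (0, 27/8) → f = 27
  (0, 6) → f = 48
  (11/18, 47/18) → f = 277/18
  (20/7, 34/7) → f = 92/7

The minimum is at (20/7, 34/7). Substituting into each constraint, equality holds for (iv) and (vi); the remaining constraints have slack.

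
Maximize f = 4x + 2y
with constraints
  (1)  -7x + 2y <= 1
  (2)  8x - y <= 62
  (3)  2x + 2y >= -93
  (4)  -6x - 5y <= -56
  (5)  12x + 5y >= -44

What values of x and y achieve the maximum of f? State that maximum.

Corner points and f = 4x + 2y:
  (125/9, 442/9) → f = 1384/9
  (107/47, 398/47) → f = 1224/47
  (183/23, 38/23) → f = 808/23

At the optimal vertex, -7x + 2y = 1 and 8x - y = 62.
Solving simultaneously gives x = 125/9, y = 442/9.

x = 125/9, y = 442/9, maximum f = 1384/9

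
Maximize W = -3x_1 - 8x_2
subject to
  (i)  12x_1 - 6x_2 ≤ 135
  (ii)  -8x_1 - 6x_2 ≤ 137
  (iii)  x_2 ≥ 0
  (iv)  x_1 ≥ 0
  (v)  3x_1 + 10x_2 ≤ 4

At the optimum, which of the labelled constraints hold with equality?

Corner points and W = -3x_1 - 8x_2:
  (0, 0) → W = 0
  (4/3, 0) → W = -4
  (0, 2/5) → W = -16/5

The maximum is at (0, 0). Substituting into each constraint, equality holds for (iii) and (iv); the remaining constraints have slack.

(iii) and (iv)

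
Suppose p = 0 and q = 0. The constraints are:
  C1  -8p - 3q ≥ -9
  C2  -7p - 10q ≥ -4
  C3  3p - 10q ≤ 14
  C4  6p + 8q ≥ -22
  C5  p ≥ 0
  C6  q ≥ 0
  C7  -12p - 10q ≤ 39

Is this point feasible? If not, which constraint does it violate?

feasible

C1: 0 ≥ -9 ✓
C2: 0 ≥ -4 ✓
C3: 0 ≤ 14 ✓
C4: 0 ≥ -22 ✓
C5: 0 ≥ 0 ✓
C6: 0 ≥ 0 ✓
C7: 0 ≤ 39 ✓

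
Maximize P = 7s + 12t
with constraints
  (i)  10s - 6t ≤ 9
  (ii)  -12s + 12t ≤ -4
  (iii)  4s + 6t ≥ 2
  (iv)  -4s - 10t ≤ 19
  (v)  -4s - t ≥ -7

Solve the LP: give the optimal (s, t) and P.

s = 22/15, t = 17/15, maximum P = 358/15

Corner points and P = 7s + 12t:
  (11/14, -4/21) → P = 45/14
  (3/2, 1) → P = 45/2
  (2/5, 1/15) → P = 18/5
  (22/15, 17/15) → P = 358/15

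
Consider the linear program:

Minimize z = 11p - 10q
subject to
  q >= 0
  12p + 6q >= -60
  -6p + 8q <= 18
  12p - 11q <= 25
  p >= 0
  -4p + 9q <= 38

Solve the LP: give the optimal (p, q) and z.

p = 0, q = 9/4, minimum z = -45/2

The optimum lies where -6p + 8q = 18 and p = 0.
Solving simultaneously gives p = 0, q = 9/4.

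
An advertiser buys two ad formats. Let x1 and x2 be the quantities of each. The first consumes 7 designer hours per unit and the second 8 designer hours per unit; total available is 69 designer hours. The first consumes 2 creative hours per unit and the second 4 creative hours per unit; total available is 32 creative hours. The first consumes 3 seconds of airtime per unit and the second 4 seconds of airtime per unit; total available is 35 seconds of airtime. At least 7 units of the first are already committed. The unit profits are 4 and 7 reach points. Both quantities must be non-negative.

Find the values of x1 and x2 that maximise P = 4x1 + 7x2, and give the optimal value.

Feasible corners and P = 4x1 + 7x2:
  (69/7, 0) → P = 276/7
  (7, 0) → P = 28
  (7, 5/2) → P = 91/2

x1 = 7, x2 = 5/2, maximum P = 91/2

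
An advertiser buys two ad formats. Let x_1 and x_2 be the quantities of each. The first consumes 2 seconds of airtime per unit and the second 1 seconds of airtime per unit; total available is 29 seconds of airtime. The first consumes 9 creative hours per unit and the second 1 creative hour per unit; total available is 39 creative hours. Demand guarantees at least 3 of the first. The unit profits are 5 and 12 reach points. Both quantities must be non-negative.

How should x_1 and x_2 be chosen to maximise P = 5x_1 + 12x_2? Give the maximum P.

Vertices and P = 5x_1 + 12x_2:
  (13/3, 0) → P = 65/3
  (3, 0) → P = 15
  (3, 12) → P = 159

The optimum lies where 9x_1 + x_2 = 39 and x_1 = 3.
Solving simultaneously gives x_1 = 3, x_2 = 12.

x_1 = 3, x_2 = 12, maximum P = 159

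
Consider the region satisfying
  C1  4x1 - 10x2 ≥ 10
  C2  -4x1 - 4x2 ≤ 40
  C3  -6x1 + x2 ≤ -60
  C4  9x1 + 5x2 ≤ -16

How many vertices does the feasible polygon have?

Intersecting each pair of boundary lines and keeping only the points that satisfy every inequality leaves:
  (50/7, -120/7)
  (17/2, -37/2)
  (284/39, -212/13)

3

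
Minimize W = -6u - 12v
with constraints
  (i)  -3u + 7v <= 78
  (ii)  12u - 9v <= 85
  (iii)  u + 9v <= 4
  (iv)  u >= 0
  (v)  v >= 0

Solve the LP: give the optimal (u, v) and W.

u = 4, v = 0, minimum W = -24

Feasible corners and W = -6u - 12v:
  (0, 4/9) → W = -16/3
  (4, 0) → W = -24
  (0, 0) → W = 0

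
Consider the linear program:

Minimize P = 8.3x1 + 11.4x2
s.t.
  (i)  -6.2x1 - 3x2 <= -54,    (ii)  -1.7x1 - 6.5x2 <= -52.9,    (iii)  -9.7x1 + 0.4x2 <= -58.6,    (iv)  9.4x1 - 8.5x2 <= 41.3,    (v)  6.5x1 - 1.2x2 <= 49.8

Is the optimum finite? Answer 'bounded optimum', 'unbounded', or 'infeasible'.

bounded optimum

Extreme points and P = 8.3x1 + 11.4x2:
  (40206/6373, 41351/6373) → P = 4025556/31865
  (38718/4429, 25919/4429) → P = 616836/4429
The feasible region has finitely many vertices and no improving ray; the minimum is 4025556/31865 at (40206/6373, 41351/6373).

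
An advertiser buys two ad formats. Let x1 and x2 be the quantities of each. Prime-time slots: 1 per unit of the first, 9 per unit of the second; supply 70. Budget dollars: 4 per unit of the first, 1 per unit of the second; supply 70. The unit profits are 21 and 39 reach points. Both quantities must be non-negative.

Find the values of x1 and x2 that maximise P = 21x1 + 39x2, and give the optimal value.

x1 = 16, x2 = 6, maximum P = 570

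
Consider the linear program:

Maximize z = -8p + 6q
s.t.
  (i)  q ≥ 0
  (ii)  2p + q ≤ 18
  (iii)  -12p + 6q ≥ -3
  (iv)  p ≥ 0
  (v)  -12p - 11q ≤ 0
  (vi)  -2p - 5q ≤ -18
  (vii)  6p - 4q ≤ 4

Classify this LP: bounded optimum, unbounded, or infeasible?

Extreme points and z = -8p + 6q:
  (37/8, 35/4) → z = 31/2
  (0, 18) → z = 108
  (41/24, 35/12) → z = 23/6
  (0, 18/5) → z = 108/5
The feasible region has finitely many vertices and no improving ray; the maximum is 108 at (0, 18).

bounded optimum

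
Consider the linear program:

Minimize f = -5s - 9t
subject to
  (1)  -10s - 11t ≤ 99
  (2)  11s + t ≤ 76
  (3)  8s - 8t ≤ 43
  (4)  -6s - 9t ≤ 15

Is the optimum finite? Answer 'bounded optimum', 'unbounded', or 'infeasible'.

From the feasible point (-121/4, 37/2), moving in the direction (-1, 11) keeps every constraint satisfied while f decreases without bound.

unbounded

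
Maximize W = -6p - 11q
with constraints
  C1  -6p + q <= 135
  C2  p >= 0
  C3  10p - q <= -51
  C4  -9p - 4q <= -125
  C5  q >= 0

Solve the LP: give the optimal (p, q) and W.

Extreme points and W = -6p - 11q:
  (0, 135) → W = -1485
  (21, 261) → W = -2997
  (0, 51) → W = -561

p = 0, q = 51, maximum W = -561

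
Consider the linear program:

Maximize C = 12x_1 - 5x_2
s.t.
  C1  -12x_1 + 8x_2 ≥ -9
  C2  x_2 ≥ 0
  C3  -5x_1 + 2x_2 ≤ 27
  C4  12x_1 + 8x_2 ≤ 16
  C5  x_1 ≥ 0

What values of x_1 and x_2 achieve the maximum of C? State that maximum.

x_1 = 25/24, x_2 = 7/16, maximum C = 165/16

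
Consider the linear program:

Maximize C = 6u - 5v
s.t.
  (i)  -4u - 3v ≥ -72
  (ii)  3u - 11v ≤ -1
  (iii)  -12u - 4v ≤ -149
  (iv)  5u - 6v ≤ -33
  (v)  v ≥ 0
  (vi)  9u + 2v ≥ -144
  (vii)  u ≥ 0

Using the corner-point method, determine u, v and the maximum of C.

u = 111/13, v = 164/13, maximum C = -154/13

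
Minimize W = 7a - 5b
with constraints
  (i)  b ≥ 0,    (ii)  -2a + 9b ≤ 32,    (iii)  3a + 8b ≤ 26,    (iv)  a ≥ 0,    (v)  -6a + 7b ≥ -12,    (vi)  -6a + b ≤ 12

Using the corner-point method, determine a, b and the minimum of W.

Feasible corners and W = 7a - 5b:
  (0, 0) → W = 0
  (2, 0) → W = 14
  (0, 13/4) → W = -65/4
  (278/69, 40/23) → W = 1346/69

The binding constraints are 3a + 8b = 26 and a = 0.
Solving simultaneously gives a = 0, b = 13/4.

a = 0, b = 13/4, minimum W = -65/4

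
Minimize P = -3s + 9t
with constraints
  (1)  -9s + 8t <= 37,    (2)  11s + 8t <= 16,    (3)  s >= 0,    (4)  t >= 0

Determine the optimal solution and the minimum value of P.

Vertices and P = -3s + 9t:
  (0, 2) → P = 18
  (16/11, 0) → P = -48/11
  (0, 0) → P = 0

s = 16/11, t = 0, minimum P = -48/11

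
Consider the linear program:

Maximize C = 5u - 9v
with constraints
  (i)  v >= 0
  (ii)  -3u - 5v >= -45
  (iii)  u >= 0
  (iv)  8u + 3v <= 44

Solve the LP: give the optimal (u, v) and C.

Feasible corners and C = 5u - 9v:
  (0, 0) → C = 0
  (11/2, 0) → C = 55/2
  (0, 9) → C = -81
  (85/31, 228/31) → C = -1627/31

The binding constraints are v = 0 and 8u + 3v = 44.
Solving simultaneously gives u = 11/2, v = 0.

u = 11/2, v = 0, maximum C = 55/2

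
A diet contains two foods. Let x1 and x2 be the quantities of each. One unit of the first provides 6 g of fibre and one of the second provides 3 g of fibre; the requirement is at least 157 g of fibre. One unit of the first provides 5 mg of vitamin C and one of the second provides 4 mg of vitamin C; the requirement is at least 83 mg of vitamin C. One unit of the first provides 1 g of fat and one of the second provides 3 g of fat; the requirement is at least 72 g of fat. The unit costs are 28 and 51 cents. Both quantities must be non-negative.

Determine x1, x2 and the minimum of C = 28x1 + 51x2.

x1 = 17, x2 = 55/3, minimum C = 1411

Extreme points and C = 28x1 + 51x2:
  (0, 157/3) → C = 2669
  (72, 0) → C = 2016
  (17, 55/3) → C = 1411
The feasible region is unbounded (it extends along (0, 1), (1, 0)), but C strictly increases along every unbounded feasible direction, so there is no improving ray and the minimum is attained at a vertex.

The binding constraints are 6x1 + 3x2 = 157 and x1 + 3x2 = 72.
Solving simultaneously gives x1 = 17, x2 = 55/3.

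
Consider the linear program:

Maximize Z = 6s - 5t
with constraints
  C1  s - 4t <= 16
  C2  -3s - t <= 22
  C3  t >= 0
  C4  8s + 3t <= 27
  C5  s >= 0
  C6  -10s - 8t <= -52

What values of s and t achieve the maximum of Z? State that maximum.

Vertices and Z = 6s - 5t:
  (0, 9) → Z = -45
  (30/17, 73/17) → Z = -185/17
  (0, 13/2) → Z = -65/2

The binding constraints are 8s + 3t = 27 and -10s - 8t = -52.
Solving simultaneously gives s = 30/17, t = 73/17.

s = 30/17, t = 73/17, maximum Z = -185/17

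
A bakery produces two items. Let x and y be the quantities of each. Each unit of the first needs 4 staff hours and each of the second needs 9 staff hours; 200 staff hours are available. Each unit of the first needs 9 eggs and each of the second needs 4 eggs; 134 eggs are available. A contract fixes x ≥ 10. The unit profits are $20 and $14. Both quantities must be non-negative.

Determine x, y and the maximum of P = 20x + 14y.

Feasible corners and P = 20x + 14y:
  (134/9, 0) → P = 2680/9
  (10, 0) → P = 200
  (10, 11) → P = 354

x = 10, y = 11, maximum P = 354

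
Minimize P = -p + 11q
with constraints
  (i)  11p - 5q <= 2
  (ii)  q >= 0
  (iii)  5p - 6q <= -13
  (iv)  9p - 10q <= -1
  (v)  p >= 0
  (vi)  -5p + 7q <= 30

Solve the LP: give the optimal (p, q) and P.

p = 0, q = 13/6, minimum P = 143/6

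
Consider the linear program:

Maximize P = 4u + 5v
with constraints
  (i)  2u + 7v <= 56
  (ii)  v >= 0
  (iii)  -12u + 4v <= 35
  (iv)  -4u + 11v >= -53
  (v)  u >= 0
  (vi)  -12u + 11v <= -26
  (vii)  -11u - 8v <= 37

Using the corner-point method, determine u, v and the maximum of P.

u = 987/50, v = 59/25, maximum P = 2269/25

Feasible corners and P = 4u + 5v:
  (987/50, 59/25) → P = 2269/25
  (399/53, 310/53) → P = 3146/53
  (53/4, 0) → P = 53
  (13/6, 0) → P = 26/3

The optimum lies where 2u + 7v = 56 and -4u + 11v = -53.
Solving simultaneously gives u = 987/50, v = 59/25.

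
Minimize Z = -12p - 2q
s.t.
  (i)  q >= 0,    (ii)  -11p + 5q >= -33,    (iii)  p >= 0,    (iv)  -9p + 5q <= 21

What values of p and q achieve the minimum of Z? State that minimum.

p = 27, q = 264/5, minimum Z = -2148/5

Extreme points and Z = -12p - 2q:
  (3, 0) → Z = -36
  (0, 0) → Z = 0
  (27, 264/5) → Z = -2148/5
  (0, 21/5) → Z = -42/5

The optimum lies where -11p + 5q = -33 and -9p + 5q = 21.
Solving simultaneously gives p = 27, q = 264/5.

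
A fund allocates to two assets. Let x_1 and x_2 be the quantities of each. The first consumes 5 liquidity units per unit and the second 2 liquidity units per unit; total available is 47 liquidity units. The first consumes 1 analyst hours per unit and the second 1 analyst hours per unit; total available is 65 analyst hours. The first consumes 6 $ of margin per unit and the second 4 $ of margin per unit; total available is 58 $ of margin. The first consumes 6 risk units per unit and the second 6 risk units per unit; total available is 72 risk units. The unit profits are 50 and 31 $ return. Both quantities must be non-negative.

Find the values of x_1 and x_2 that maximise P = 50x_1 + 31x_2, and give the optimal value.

x_1 = 9, x_2 = 1, maximum P = 481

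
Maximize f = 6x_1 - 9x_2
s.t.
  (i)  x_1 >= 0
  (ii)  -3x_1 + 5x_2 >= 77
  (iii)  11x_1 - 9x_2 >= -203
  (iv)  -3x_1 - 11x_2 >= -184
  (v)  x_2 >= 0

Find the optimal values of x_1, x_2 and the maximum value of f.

Vertices and f = 6x_1 - 9x_2:
  (0, 77/5) → f = -693/5
  (0, 184/11) → f = -1656/11
  (73/48, 261/16) → f = -2203/16

The optimum lies where -3x_1 + 5x_2 = 77 and -3x_1 - 11x_2 = -184.
Solving simultaneously gives x_1 = 73/48, x_2 = 261/16.

x_1 = 73/48, x_2 = 261/16, maximum f = -2203/16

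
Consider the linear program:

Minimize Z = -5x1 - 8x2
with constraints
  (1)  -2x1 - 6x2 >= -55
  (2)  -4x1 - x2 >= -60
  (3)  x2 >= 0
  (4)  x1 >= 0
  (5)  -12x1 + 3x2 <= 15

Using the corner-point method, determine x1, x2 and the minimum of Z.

Feasible corners and Z = -5x1 - 8x2:
  (305/22, 50/11) → Z = -2325/22
  (25/26, 115/13) → Z = -1965/26
  (15, 0) → Z = -75
  (0, 0) → Z = 0
  (0, 5) → Z = -40

At the optimal vertex, -2x1 - 6x2 = -55 and -4x1 - x2 = -60.
Solving simultaneously gives x1 = 305/22, x2 = 50/11.

x1 = 305/22, x2 = 50/11, minimum Z = -2325/22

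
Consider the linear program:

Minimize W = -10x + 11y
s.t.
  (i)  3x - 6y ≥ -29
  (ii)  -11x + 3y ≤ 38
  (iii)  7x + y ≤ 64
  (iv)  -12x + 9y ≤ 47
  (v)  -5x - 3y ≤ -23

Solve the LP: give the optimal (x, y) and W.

x = 169/16, y = -159/16, minimum W = -3439/16

Feasible corners and W = -10x + 11y:
  (71/9, 79/9) → W = 53/3
  (17/13, 214/39) → W = 1844/39
  (169/16, -159/16) → W = -3439/16

The binding constraints are 7x + y = 64 and -5x - 3y = -23.
Solving simultaneously gives x = 169/16, y = -159/16.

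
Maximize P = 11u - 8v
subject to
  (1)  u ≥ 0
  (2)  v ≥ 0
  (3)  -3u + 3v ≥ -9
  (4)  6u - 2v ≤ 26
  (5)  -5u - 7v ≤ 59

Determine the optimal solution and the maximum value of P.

Feasible corners and P = 11u - 8v:
  (0, 0) → P = 0
  (3, 0) → P = 33
  (5, 2) → P = 39
The feasible region is unbounded (it extends along (0, 1), (1, 3)), but P strictly decreases along every unbounded feasible direction, so there is no improving ray and the maximum is attained at a vertex.

The optimum lies where -3u + 3v = -9 and 6u - 2v = 26.
Solving simultaneously gives u = 5, v = 2.

u = 5, v = 2, maximum P = 39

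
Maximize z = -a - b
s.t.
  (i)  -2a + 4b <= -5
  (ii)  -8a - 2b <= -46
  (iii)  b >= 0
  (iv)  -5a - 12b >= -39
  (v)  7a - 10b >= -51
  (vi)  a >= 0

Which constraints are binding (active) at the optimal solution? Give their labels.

(ii) and (iii)

Corner points and z = -a - b:
  (23/4, 0) → z = -23/4
  (237/43, 41/43) → z = -278/43
  (39/5, 0) → z = -39/5

The maximum is at (23/4, 0). Substituting into each constraint, equality holds for (ii) and (iii); the remaining constraints have slack.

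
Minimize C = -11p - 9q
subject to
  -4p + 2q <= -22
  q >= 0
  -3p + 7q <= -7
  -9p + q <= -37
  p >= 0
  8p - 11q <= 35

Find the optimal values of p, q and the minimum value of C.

Extreme points and C = -11p - 9q:
  (70/11, 19/11) → C = -941/11
  (43/7, 9/7) → C = -554/7
  (168/23, 49/23) → C = -2289/23

The optimum lies where -3p + 7q = -7 and 8p - 11q = 35.
Solving simultaneously gives p = 168/23, q = 49/23.

p = 168/23, q = 49/23, minimum C = -2289/23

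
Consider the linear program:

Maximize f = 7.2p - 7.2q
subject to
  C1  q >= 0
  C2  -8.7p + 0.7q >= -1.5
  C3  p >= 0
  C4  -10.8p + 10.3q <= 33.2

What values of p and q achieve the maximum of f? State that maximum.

Corner points and f = 7.2p - 7.2q:
  (5/29, 0) → f = 36/29
  (0, 0) → f = 0
  (3869/8205, 10168/2735) → f = -63924/2735
  (0, 332/103) → f = -11952/515

At the optimal vertex, q = 0 and -8.7p + 0.7q = -1.5.
Solving simultaneously gives p = 5/29, q = 0.

p = 5/29, q = 0, maximum f = 36/29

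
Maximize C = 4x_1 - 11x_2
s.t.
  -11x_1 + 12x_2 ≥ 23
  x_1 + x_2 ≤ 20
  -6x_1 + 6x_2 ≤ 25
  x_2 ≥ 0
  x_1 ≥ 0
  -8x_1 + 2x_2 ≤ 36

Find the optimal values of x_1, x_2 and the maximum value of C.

Feasible corners and C = 4x_1 - 11x_2:
  (217/23, 243/23) → C = -1805/23
  (0, 23/12) → C = -253/12
  (95/12, 145/12) → C = -405/4
  (0, 25/6) → C = -275/6

The optimum lies where -11x_1 + 12x_2 = 23 and x_1 = 0.
Solving simultaneously gives x_1 = 0, x_2 = 23/12.

x_1 = 0, x_2 = 23/12, maximum C = -253/12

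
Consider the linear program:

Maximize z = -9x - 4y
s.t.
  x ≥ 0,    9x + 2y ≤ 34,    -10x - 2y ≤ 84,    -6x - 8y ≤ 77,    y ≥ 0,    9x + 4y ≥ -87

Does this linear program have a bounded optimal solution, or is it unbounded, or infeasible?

Corner points and z = -9x - 4y:
  (0, 17) → z = -68
  (0, 0) → z = 0
  (34/9, 0) → z = -34
The feasible region has finitely many vertices and no improving ray; the maximum is 0 at (0, 0).

bounded optimum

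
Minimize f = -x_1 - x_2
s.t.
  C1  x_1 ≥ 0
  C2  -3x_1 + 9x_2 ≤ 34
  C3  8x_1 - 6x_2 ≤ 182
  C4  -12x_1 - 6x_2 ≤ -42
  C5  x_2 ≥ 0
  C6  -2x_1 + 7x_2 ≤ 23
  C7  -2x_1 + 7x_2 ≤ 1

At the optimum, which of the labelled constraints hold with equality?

C3 and C7

Extreme points and f = -x_1 - x_2:
  (91/4, 0) → f = -91/4
  (320/11, 93/11) → f = -413/11
  (7/2, 0) → f = -7/2
  (3, 1) → f = -4

The minimum is at (320/11, 93/11). Substituting into each constraint, equality holds for C3 and C7; the remaining constraints have slack.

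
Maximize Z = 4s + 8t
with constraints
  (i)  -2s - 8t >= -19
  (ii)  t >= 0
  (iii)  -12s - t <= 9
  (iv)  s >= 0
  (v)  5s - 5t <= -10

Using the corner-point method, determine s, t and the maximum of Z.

s = 3/10, t = 23/10, maximum Z = 98/5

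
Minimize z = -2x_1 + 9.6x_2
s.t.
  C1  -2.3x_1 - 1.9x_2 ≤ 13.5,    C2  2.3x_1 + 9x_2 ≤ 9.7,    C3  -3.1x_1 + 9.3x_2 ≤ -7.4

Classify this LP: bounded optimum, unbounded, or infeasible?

From the feasible point (-11149/2728, -5887/2728), moving in the direction (9, -2.3) keeps every constraint satisfied while z decreases without bound.

unbounded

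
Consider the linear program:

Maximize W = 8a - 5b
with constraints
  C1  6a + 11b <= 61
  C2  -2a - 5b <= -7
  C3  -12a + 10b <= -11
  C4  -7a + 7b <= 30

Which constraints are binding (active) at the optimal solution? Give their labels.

C1 and C2

Vertices and W = 8a - 5b:
  (57/2, -10) → W = 278
  (731/192, 111/32) → W = 1259/96
  (25/16, 31/40) → W = 69/8

The maximum is at (57/2, -10). Substituting into each constraint, equality holds for C1 and C2; the remaining constraints have slack.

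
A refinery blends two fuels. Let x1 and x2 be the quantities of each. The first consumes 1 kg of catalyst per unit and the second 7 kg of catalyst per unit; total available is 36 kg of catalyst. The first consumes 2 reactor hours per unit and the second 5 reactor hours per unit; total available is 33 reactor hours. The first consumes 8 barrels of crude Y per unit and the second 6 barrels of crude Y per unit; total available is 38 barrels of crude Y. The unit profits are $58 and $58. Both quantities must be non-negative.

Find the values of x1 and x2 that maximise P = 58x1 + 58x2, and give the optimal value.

Extreme points and P = 58x1 + 58x2:
  (0, 0) → P = 0
  (0, 36/7) → P = 2088/7
  (19/4, 0) → P = 551/2
  (1, 5) → P = 348

x1 = 1, x2 = 5, maximum P = 348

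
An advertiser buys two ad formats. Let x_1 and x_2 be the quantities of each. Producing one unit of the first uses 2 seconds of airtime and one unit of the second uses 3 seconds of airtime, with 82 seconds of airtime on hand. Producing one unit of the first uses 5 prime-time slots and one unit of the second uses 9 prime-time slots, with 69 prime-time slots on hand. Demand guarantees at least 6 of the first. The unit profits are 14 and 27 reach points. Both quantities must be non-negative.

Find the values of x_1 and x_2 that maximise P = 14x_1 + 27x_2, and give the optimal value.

Extreme points and P = 14x_1 + 27x_2:
  (69/5, 0) → P = 966/5
  (6, 0) → P = 84
  (6, 13/3) → P = 201

The optimum lies where 5x_1 + 9x_2 = 69 and x_1 = 6.
Solving simultaneously gives x_1 = 6, x_2 = 13/3.

x_1 = 6, x_2 = 13/3, maximum P = 201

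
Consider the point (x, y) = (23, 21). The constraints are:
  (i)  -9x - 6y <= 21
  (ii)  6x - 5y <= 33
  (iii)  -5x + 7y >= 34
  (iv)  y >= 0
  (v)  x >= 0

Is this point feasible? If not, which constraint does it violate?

Constraint (iii): -5x + 7y = 32, which is not ≥ 34. All other constraints are satisfied.

not feasible — violates (iii)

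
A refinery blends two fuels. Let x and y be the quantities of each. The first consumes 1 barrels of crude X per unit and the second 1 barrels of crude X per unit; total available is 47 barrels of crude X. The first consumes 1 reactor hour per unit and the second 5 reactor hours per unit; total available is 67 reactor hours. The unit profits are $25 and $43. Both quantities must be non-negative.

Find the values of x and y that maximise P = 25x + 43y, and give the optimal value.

x = 42, y = 5, maximum P = 1265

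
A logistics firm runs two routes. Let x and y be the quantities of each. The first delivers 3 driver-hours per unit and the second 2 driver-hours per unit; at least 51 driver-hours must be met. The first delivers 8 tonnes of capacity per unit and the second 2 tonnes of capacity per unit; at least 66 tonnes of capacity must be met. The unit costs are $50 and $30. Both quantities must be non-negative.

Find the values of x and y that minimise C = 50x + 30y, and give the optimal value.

x = 3, y = 21, minimum C = 780

Feasible corners and C = 50x + 30y:
  (0, 33) → C = 990
  (17, 0) → C = 850
  (3, 21) → C = 780
The feasible region is unbounded (it extends along (0, 1), (1, 0)), but C strictly increases along every unbounded feasible direction, so there is no improving ray and the minimum is attained at a vertex.

At the optimal vertex, 3x + 2y = 51 and 8x + 2y = 66.
Solving simultaneously gives x = 3, y = 21.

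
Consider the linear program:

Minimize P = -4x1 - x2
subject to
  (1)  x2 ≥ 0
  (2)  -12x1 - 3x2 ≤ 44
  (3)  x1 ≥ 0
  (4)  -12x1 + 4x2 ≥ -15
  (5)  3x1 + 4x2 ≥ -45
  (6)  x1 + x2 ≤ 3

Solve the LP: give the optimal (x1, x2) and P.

x1 = 27/16, x2 = 21/16, minimum P = -129/16

Vertices and P = -4x1 - x2:
  (0, 0) → P = 0
  (5/4, 0) → P = -5
  (0, 3) → P = -3
  (27/16, 21/16) → P = -129/16

The binding constraints are -12x1 + 4x2 = -15 and x1 + x2 = 3.
Solving simultaneously gives x1 = 27/16, x2 = 21/16.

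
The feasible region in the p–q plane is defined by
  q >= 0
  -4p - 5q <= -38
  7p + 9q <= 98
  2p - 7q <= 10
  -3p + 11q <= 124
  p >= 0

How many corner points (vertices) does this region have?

4

Intersecting each pair of boundary lines and keeping only the points that satisfy every inequality leaves:
  (158/19, 18/19)
  (0, 38/5)
  (776/67, 126/67)
  (0, 98/9)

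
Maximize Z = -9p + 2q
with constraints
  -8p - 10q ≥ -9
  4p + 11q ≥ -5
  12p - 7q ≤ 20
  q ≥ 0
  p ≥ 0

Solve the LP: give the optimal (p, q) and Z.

p = 0, q = 9/10, maximum Z = 9/5

Vertices and Z = -9p + 2q:
  (9/8, 0) → Z = -81/8
  (0, 9/10) → Z = 9/5
  (0, 0) → Z = 0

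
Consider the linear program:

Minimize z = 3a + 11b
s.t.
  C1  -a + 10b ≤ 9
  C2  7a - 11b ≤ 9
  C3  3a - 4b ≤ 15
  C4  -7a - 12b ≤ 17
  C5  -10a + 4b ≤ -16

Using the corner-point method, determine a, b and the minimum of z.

a = 70/41, b = 11/41, minimum z = 331/41

Corner points and z = 3a + 11b:
  (189/59, 72/59) → z = 1359/59
  (49/24, 53/48) → z = 877/48
  (70/41, 11/41) → z = 331/41

The optimum lies where 7a - 11b = 9 and -10a + 4b = -16.
Solving simultaneously gives a = 70/41, b = 11/41.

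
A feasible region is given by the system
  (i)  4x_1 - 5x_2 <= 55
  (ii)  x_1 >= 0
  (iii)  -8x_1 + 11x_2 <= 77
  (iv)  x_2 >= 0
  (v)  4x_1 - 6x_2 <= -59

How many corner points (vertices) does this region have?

3

The feasible vertices (each the meet of two boundaries and inside every other half-plane) are:
  (495/2, 187)
  (625/4, 114)
  (187/4, 41)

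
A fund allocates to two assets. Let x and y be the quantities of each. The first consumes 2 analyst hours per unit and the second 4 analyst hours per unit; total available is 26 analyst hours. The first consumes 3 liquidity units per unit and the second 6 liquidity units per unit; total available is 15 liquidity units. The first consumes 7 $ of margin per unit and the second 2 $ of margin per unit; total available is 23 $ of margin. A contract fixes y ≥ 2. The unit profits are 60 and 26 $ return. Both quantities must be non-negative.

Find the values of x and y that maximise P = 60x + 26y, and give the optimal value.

Feasible corners and P = 60x + 26y:
  (0, 5/2) → P = 65
  (0, 2) → P = 52
  (1, 2) → P = 112

The optimum lies where 3x + 6y = 15 and y = 2.
Solving simultaneously gives x = 1, y = 2.

x = 1, y = 2, maximum P = 112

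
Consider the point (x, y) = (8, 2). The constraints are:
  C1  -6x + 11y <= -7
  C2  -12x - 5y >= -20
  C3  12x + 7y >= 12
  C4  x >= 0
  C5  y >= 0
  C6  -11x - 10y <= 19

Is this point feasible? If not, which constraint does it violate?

Constraint C2: -12x - 5y = -106, which is not ≥ -20. All other constraints are satisfied.

not feasible — violates C2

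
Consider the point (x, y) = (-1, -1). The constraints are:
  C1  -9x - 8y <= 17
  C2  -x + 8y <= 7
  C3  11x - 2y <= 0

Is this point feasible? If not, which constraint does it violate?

C1: 17 ≤ 17 ✓
C2: -7 ≤ 7 ✓
C3: -9 ≤ 0 ✓

feasible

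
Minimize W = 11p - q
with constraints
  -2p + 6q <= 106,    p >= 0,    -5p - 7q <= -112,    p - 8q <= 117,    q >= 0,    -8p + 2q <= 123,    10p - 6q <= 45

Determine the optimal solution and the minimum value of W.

p = 0, q = 53/3, minimum W = -53/3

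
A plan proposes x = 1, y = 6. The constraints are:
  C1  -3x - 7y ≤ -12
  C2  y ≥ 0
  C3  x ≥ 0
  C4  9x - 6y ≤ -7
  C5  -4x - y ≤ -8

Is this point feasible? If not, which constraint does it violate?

C1: -45 ≤ -12 ✓
C2: 6 ≥ 0 ✓
C3: 1 ≥ 0 ✓
C4: -27 ≤ -7 ✓
C5: -10 ≤ -8 ✓

feasible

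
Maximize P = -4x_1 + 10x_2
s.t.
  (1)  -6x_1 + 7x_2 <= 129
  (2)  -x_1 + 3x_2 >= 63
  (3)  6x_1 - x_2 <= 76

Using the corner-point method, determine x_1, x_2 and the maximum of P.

x_1 = 661/36, x_2 = 205/6, maximum P = 2414/9

Feasible corners and P = -4x_1 + 10x_2:
  (54/11, 249/11) → P = 2274/11
  (661/36, 205/6) → P = 2414/9
  (291/17, 454/17) → P = 3376/17

At the optimal vertex, -6x_1 + 7x_2 = 129 and 6x_1 - x_2 = 76.
Solving simultaneously gives x_1 = 661/36, x_2 = 205/6.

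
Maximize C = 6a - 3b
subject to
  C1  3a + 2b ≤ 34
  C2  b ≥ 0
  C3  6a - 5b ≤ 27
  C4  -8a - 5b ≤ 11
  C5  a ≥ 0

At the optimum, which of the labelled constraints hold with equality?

C1 and C3

Vertices and C = 6a - 3b:
  (224/27, 41/9) → C = 325/9
  (0, 17) → C = -51
  (9/2, 0) → C = 27
  (0, 0) → C = 0

The maximum is at (224/27, 41/9). Substituting into each constraint, equality holds for C1 and C3; the remaining constraints have slack.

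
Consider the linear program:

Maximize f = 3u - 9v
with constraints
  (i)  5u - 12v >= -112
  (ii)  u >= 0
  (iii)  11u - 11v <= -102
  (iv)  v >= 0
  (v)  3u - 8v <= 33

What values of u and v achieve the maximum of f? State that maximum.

u = 0, v = 102/11, maximum f = -918/11

Feasible corners and f = 3u - 9v:
  (0, 28/3) → f = -84
  (8/77, 722/77) → f = -6474/77
  (0, 102/11) → f = -918/11

The binding constraints are u = 0 and 11u - 11v = -102.
Solving simultaneously gives u = 0, v = 102/11.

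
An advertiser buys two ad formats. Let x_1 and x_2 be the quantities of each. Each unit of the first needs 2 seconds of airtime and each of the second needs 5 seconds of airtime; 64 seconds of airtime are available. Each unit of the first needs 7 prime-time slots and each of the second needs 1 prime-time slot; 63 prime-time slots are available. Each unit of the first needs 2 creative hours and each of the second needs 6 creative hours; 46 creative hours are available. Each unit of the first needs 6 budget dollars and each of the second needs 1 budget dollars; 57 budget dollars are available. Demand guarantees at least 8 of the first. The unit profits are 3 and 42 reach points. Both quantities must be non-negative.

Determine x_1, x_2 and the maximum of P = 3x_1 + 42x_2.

Vertices and P = 3x_1 + 42x_2:
  (9, 0) → P = 27
  (8, 0) → P = 24
  (83/10, 49/10) → P = 2307/10
  (8, 5) → P = 234

The binding constraints are 2x_1 + 6x_2 = 46 and x_1 = 8.
Solving simultaneously gives x_1 = 8, x_2 = 5.

x_1 = 8, x_2 = 5, maximum P = 234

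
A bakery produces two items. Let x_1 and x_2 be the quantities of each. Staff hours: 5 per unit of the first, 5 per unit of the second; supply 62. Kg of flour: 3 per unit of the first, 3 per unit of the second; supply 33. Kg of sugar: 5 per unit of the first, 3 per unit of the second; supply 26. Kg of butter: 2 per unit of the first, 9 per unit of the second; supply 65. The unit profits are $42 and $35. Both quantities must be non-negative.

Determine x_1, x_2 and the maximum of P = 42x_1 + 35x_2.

x_1 = 1, x_2 = 7, maximum P = 287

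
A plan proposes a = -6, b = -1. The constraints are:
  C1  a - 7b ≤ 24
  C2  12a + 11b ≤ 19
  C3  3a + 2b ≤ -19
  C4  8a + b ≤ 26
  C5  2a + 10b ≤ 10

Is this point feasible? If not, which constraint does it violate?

feasible

C1: 1 ≤ 24 ✓
C2: -83 ≤ 19 ✓
C3: -20 ≤ -19 ✓
C4: -49 ≤ 26 ✓
C5: -22 ≤ 10 ✓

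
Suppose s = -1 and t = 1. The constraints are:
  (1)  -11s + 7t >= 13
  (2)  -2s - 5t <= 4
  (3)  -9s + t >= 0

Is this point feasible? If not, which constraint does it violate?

(1): 18 ≥ 13 ✓
(2): -3 ≤ 4 ✓
(3): 10 ≥ 0 ✓

feasible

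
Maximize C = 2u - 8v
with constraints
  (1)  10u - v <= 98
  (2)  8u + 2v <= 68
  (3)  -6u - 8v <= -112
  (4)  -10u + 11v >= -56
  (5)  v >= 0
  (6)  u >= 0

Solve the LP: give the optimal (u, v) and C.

At the optimal vertex, 8u + 2v = 68 and -6u - 8v = -112.
Solving simultaneously gives u = 80/13, v = 122/13.

u = 80/13, v = 122/13, maximum C = -816/13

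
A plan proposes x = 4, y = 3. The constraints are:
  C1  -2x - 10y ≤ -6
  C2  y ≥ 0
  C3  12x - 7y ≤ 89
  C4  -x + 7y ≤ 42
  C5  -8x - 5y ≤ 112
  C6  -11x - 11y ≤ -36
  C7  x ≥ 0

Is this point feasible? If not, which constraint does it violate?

feasible

C1: -38 ≤ -6 ✓
C2: 3 ≥ 0 ✓
C3: 27 ≤ 89 ✓
C4: 17 ≤ 42 ✓
C5: -47 ≤ 112 ✓
C6: -77 ≤ -36 ✓
C7: 4 ≥ 0 ✓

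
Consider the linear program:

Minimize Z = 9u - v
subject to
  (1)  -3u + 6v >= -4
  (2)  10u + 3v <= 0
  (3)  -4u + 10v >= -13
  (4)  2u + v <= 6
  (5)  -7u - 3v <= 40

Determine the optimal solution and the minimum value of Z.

u = -58, v = 122, minimum Z = -644

Feasible corners and Z = 9u - v:
  (4/23, -40/69) → Z = 148/69
  (-76/17, -148/51) → Z = -112/3
  (-9/2, 15) → Z = -111/2
  (-58, 122) → Z = -644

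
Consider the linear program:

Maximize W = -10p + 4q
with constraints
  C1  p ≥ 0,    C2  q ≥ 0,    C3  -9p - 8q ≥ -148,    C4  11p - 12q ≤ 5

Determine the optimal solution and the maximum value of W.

p = 0, q = 37/2, maximum W = 74

Extreme points and W = -10p + 4q:
  (0, 0) → W = 0
  (0, 37/2) → W = 74
  (5/11, 0) → W = -50/11
  (454/49, 1583/196) → W = -2957/49

The binding constraints are p = 0 and -9p - 8q = -148.
Solving simultaneously gives p = 0, q = 37/2.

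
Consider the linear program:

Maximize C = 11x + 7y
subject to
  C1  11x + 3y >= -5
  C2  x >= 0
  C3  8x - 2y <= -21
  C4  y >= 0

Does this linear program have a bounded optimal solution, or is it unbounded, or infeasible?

From the feasible point (0, 21/2), moving in the direction (0, 1) keeps every constraint satisfied while C increases without bound.

unbounded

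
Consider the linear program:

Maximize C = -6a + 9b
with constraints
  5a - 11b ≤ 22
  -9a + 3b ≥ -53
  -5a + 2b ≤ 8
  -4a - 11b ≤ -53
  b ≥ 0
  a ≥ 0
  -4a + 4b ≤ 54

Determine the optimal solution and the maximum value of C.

Extreme points and C = -6a + 9b:
  (742/111, 265/111) → C = -689/37
  (187/12, 349/12) → C = 673/4
  (2/7, 33/7) → C = 285/7
  (19/3, 119/6) → C = 281/2

The optimum lies where -9a + 3b = -53 and -4a + 4b = 54.
Solving simultaneously gives a = 187/12, b = 349/12.

a = 187/12, b = 349/12, maximum C = 673/4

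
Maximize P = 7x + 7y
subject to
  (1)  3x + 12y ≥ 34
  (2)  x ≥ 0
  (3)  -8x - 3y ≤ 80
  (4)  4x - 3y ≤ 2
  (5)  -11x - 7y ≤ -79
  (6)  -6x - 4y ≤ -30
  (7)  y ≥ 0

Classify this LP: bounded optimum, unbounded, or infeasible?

From the feasible point (0, 79/7), moving in the direction (0, 1) keeps every constraint satisfied while P increases without bound.

unbounded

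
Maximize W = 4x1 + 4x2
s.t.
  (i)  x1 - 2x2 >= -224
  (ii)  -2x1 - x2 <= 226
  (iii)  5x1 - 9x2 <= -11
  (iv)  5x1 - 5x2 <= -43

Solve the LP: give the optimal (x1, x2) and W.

Feasible corners and W = 4x1 + 4x2:
  (-676/5, 222/5) → W = -1816/5
  (1034/5, 1077/5) → W = 8444/5
  (-2045/23, -1108/23) → W = -12612/23
  (-83/5, -8) → W = -492/5

x1 = 1034/5, x2 = 1077/5, maximum W = 8444/5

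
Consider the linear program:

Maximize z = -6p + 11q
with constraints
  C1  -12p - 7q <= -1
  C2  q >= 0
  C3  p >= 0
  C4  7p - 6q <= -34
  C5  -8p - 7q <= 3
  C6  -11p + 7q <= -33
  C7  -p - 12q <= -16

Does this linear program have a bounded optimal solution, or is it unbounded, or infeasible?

From the feasible point (436/17, 605/17), moving in the direction (6, 7) keeps every constraint satisfied while z increases without bound.

unbounded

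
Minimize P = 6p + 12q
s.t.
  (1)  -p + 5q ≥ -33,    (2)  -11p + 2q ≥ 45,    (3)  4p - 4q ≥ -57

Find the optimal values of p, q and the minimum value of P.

p = -417/16, q = -189/16, minimum P = -2385/8

Vertices and P = 6p + 12q:
  (-291/53, -408/53) → P = -6642/53
  (-417/16, -189/16) → P = -2385/8
  (-11/6, 149/12) → P = 138

The binding constraints are -p + 5q = -33 and 4p - 4q = -57.
Solving simultaneously gives p = -417/16, q = -189/16.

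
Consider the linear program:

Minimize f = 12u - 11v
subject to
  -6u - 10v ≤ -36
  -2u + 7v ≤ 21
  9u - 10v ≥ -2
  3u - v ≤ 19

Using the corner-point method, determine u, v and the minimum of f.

Vertices and f = 12u - 11v:
  (34/15, 56/25) → f = 64/25
  (113/18, -1/6) → f = 463/6
  (196/43, 185/43) → f = 317/43
  (154/19, 101/19) → f = 737/19

At the optimal vertex, -6u - 10v = -36 and 9u - 10v = -2.
Solving simultaneously gives u = 34/15, v = 56/25.

u = 34/15, v = 56/25, minimum f = 64/25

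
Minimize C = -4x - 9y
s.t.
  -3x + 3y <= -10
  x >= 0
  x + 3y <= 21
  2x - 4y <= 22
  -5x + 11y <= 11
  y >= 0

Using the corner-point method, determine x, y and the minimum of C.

x = 15, y = 2, minimum C = -78

The binding constraints are x + 3y = 21 and 2x - 4y = 22.
Solving simultaneously gives x = 15, y = 2.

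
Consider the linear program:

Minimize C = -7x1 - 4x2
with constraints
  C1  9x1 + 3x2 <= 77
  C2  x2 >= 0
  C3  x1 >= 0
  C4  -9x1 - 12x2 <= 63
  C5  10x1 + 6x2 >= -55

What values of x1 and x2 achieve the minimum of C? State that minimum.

x1 = 0, x2 = 77/3, minimum C = -308/3

Vertices and C = -7x1 - 4x2:
  (77/9, 0) → C = -539/9
  (0, 77/3) → C = -308/3
  (0, 0) → C = 0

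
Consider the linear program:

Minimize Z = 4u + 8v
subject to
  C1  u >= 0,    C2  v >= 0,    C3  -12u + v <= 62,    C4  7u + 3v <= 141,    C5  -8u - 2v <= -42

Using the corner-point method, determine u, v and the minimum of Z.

u = 21/4, v = 0, minimum Z = 21

Corner points and Z = 4u + 8v:
  (0, 47) → Z = 376
  (0, 21) → Z = 168
  (141/7, 0) → Z = 564/7
  (21/4, 0) → Z = 21

At the optimal vertex, v = 0 and -8u - 2v = -42.
Solving simultaneously gives u = 21/4, v = 0.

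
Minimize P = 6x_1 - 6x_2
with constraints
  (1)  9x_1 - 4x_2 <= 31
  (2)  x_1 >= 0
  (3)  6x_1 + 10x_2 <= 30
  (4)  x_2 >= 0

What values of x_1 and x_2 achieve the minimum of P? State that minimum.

Feasible corners and P = 6x_1 - 6x_2:
  (215/57, 14/19) → P = 346/19
  (31/9, 0) → P = 62/3
  (0, 3) → P = -18
  (0, 0) → P = 0

x_1 = 0, x_2 = 3, minimum P = -18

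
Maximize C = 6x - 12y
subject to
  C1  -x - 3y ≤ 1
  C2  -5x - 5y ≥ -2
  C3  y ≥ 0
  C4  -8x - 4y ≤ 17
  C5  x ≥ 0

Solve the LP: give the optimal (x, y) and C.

x = 2/5, y = 0, maximum C = 12/5

Corner points and C = 6x - 12y:
  (2/5, 0) → C = 12/5
  (0, 2/5) → C = -24/5
  (0, 0) → C = 0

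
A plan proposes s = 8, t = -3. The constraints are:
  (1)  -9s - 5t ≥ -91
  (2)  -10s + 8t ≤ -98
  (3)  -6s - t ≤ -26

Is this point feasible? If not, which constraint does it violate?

feasible

(1): -57 ≥ -91 ✓
(2): -104 ≤ -98 ✓
(3): -45 ≤ -26 ✓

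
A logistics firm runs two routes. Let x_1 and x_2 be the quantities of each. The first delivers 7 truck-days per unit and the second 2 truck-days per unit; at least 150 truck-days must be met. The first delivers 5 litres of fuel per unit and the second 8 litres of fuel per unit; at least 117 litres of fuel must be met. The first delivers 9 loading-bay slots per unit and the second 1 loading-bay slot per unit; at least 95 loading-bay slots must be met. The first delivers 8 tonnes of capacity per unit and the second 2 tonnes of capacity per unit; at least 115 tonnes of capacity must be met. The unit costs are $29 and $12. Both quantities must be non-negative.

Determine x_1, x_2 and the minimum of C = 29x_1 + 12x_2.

Extreme points and C = 29x_1 + 12x_2:
  (0, 95) → C = 1140
  (117/5, 0) → C = 3393/5
  (21, 3/2) → C = 627
  (40/11, 685/11) → C = 9380/11
The feasible region is unbounded (it extends along (0, 1), (1, 0)), but C strictly increases along every unbounded feasible direction, so there is no improving ray and the minimum is attained at a vertex.

The optimum lies where 7x_1 + 2x_2 = 150 and 5x_1 + 8x_2 = 117.
Solving simultaneously gives x_1 = 21, x_2 = 3/2.

x_1 = 21, x_2 = 3/2, minimum C = 627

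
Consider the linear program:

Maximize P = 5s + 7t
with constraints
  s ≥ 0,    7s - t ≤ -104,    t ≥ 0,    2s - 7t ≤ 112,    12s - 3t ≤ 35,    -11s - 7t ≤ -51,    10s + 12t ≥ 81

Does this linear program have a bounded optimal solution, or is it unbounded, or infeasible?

unbounded

From the feasible point (0, 104), moving in the direction (0, 1) keeps every constraint satisfied while P increases without bound.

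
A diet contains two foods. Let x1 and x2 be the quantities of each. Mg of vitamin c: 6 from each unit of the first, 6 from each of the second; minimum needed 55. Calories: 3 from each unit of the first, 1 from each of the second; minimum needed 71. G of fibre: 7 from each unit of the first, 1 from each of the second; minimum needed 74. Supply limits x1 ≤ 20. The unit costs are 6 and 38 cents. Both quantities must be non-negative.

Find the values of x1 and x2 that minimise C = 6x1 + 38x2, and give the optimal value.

x1 = 20, x2 = 11, minimum C = 538

Extreme points and C = 6x1 + 38x2:
  (0, 74) → C = 2812
  (3/4, 275/4) → C = 2617
  (20, 11) → C = 538
The feasible region is unbounded (it extends along (0, 1)), but C strictly increases along every unbounded feasible direction, so there is no improving ray and the minimum is attained at a vertex.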